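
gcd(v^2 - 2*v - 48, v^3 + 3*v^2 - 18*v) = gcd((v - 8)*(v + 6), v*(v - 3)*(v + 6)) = v + 6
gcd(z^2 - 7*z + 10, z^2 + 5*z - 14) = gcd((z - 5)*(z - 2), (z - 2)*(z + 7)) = z - 2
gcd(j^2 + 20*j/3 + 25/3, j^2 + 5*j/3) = j + 5/3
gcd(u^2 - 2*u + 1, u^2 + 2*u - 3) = u - 1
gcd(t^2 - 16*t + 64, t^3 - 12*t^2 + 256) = t^2 - 16*t + 64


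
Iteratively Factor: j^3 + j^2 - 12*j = (j - 3)*(j^2 + 4*j) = j*(j - 3)*(j + 4)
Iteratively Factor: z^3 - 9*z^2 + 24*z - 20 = (z - 5)*(z^2 - 4*z + 4) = (z - 5)*(z - 2)*(z - 2)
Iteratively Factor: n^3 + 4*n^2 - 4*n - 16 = (n + 4)*(n^2 - 4) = (n + 2)*(n + 4)*(n - 2)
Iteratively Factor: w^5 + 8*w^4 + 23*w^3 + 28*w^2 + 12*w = (w)*(w^4 + 8*w^3 + 23*w^2 + 28*w + 12) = w*(w + 1)*(w^3 + 7*w^2 + 16*w + 12) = w*(w + 1)*(w + 2)*(w^2 + 5*w + 6) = w*(w + 1)*(w + 2)^2*(w + 3)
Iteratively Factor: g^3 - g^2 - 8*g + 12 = (g - 2)*(g^2 + g - 6) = (g - 2)^2*(g + 3)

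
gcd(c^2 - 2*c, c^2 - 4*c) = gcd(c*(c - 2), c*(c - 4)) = c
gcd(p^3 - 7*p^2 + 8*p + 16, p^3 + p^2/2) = 1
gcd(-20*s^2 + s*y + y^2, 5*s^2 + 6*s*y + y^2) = 5*s + y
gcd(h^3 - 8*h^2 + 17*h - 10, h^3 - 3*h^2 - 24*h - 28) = 1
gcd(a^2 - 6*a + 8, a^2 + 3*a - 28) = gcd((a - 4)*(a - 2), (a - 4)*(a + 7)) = a - 4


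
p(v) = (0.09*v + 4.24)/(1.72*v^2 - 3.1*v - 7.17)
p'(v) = (3.1 - 3.44*v)*(0.09*v + 4.24)/(1.72*v^2 - 3.1*v - 7.17)^2 + 0.09/(1.72*v^2 - 3.1*v - 7.17)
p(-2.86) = 0.25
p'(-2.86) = 0.21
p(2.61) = -1.26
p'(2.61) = -2.12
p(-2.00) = 0.69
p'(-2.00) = 1.18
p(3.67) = 0.99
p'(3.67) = -2.02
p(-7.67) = 0.03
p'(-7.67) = 0.01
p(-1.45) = 4.37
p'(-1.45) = 37.61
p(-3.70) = 0.14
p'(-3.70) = 0.08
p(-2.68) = 0.30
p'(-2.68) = 0.28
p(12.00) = 0.03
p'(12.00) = -0.00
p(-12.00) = 0.01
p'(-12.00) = 0.00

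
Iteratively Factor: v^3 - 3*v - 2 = (v + 1)*(v^2 - v - 2) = (v + 1)^2*(v - 2)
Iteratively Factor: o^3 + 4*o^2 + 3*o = (o + 3)*(o^2 + o) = (o + 1)*(o + 3)*(o)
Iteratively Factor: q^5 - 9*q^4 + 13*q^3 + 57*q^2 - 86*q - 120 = (q + 1)*(q^4 - 10*q^3 + 23*q^2 + 34*q - 120) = (q - 5)*(q + 1)*(q^3 - 5*q^2 - 2*q + 24) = (q - 5)*(q - 4)*(q + 1)*(q^2 - q - 6) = (q - 5)*(q - 4)*(q - 3)*(q + 1)*(q + 2)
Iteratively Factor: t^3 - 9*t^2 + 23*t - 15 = (t - 5)*(t^2 - 4*t + 3) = (t - 5)*(t - 1)*(t - 3)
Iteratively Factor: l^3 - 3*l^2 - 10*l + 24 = (l - 4)*(l^2 + l - 6) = (l - 4)*(l - 2)*(l + 3)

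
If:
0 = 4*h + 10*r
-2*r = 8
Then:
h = 10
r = -4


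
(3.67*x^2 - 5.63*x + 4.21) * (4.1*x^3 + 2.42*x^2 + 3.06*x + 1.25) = 15.047*x^5 - 14.2016*x^4 + 14.8666*x^3 - 2.4521*x^2 + 5.8451*x + 5.2625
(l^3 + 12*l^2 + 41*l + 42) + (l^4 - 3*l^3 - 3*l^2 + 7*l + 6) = l^4 - 2*l^3 + 9*l^2 + 48*l + 48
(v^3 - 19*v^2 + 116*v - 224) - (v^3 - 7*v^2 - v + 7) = -12*v^2 + 117*v - 231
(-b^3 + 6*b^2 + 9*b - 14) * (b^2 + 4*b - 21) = -b^5 + 2*b^4 + 54*b^3 - 104*b^2 - 245*b + 294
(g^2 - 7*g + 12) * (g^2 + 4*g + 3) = g^4 - 3*g^3 - 13*g^2 + 27*g + 36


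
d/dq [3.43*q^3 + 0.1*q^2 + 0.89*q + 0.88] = 10.29*q^2 + 0.2*q + 0.89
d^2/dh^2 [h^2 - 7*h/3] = 2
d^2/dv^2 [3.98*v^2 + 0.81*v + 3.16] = 7.96000000000000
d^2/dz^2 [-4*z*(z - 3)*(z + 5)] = -24*z - 16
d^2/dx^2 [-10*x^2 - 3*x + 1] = -20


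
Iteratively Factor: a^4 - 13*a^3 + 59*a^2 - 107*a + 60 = (a - 5)*(a^3 - 8*a^2 + 19*a - 12) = (a - 5)*(a - 3)*(a^2 - 5*a + 4) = (a - 5)*(a - 3)*(a - 1)*(a - 4)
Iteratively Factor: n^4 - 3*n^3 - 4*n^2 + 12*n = (n - 2)*(n^3 - n^2 - 6*n) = (n - 3)*(n - 2)*(n^2 + 2*n) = n*(n - 3)*(n - 2)*(n + 2)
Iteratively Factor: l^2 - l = (l)*(l - 1)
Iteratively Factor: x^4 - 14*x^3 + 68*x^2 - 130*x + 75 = (x - 5)*(x^3 - 9*x^2 + 23*x - 15) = (x - 5)*(x - 1)*(x^2 - 8*x + 15) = (x - 5)^2*(x - 1)*(x - 3)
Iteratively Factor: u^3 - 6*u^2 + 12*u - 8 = (u - 2)*(u^2 - 4*u + 4) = (u - 2)^2*(u - 2)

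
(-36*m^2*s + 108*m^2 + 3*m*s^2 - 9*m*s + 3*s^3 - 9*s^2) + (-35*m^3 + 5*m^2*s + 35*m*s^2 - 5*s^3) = -35*m^3 - 31*m^2*s + 108*m^2 + 38*m*s^2 - 9*m*s - 2*s^3 - 9*s^2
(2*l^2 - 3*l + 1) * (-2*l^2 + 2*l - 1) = -4*l^4 + 10*l^3 - 10*l^2 + 5*l - 1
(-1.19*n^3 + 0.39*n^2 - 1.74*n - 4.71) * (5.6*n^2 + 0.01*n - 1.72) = -6.664*n^5 + 2.1721*n^4 - 7.6933*n^3 - 27.0642*n^2 + 2.9457*n + 8.1012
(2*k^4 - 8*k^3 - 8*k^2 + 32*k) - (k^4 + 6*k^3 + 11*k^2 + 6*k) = k^4 - 14*k^3 - 19*k^2 + 26*k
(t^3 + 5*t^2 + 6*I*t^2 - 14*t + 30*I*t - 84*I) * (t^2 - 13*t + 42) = t^5 - 8*t^4 + 6*I*t^4 - 37*t^3 - 48*I*t^3 + 392*t^2 - 222*I*t^2 - 588*t + 2352*I*t - 3528*I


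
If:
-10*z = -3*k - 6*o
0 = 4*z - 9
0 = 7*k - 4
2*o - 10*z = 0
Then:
No Solution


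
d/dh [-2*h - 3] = -2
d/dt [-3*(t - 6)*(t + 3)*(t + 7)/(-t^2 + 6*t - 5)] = 3*(t^4 - 12*t^3 + 30*t^2 + 292*t - 951)/(t^4 - 12*t^3 + 46*t^2 - 60*t + 25)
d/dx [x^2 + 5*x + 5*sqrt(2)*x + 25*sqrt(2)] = 2*x + 5 + 5*sqrt(2)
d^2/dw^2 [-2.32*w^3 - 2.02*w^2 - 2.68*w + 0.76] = -13.92*w - 4.04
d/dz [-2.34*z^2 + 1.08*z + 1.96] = 1.08 - 4.68*z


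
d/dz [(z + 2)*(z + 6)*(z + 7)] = 3*z^2 + 30*z + 68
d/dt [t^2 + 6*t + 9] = 2*t + 6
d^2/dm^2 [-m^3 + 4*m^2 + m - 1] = 8 - 6*m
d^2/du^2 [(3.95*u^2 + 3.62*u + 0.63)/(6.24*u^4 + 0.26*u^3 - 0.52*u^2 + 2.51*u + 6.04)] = (922.821120000001*u^8 + 1729.900224*u^7 + 610.751128*u^6 - 780.743183999999*u^5 - 3967.849548*u^4 - 2769.919776*u^3 - 275.225652*u^2 + 57.348408*u + 190.338878)/(242.970624*u^12 + 30.371328*u^11 - 59.477184*u^10 + 288.155816*u^9 + 734.939088*u^8 + 10.649028*u^7 - 0.605488000000051*u^6 + 569.655918*u^5 + 701.657268*u^4 - 3.03154900000001*u^3 + 57.246516*u^2 + 274.706448*u + 220.348864)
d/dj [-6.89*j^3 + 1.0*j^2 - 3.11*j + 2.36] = -20.67*j^2 + 2.0*j - 3.11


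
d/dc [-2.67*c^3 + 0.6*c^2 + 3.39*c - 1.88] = -8.01*c^2 + 1.2*c + 3.39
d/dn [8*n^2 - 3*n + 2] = 16*n - 3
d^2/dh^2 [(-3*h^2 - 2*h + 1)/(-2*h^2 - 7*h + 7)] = 4*(-17*h^3 + 57*h^2 + 21*h + 91)/(8*h^6 + 84*h^5 + 210*h^4 - 245*h^3 - 735*h^2 + 1029*h - 343)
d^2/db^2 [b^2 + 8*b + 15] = 2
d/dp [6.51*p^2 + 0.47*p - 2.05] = 13.02*p + 0.47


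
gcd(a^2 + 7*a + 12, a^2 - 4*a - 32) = a + 4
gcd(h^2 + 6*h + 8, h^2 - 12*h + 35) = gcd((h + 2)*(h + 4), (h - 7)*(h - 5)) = 1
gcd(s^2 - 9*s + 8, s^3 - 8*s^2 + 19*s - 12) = s - 1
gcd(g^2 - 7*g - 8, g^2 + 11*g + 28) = 1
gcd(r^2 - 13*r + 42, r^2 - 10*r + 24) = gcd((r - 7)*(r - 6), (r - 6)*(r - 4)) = r - 6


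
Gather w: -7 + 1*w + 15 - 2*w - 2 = 6 - w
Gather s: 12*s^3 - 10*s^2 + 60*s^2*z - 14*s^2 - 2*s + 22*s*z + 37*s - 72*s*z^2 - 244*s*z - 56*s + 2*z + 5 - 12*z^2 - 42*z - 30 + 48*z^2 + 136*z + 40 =12*s^3 + s^2*(60*z - 24) + s*(-72*z^2 - 222*z - 21) + 36*z^2 + 96*z + 15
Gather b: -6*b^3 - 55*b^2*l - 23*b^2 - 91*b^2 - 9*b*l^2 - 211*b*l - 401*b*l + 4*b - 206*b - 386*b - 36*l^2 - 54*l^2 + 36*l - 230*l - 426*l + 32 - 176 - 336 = -6*b^3 + b^2*(-55*l - 114) + b*(-9*l^2 - 612*l - 588) - 90*l^2 - 620*l - 480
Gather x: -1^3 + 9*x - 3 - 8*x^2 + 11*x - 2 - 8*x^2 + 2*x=-16*x^2 + 22*x - 6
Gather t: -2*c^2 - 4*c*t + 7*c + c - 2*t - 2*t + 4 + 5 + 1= -2*c^2 + 8*c + t*(-4*c - 4) + 10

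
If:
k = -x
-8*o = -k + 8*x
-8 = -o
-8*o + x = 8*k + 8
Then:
No Solution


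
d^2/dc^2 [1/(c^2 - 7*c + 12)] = 2*(-c^2 + 7*c + (2*c - 7)^2 - 12)/(c^2 - 7*c + 12)^3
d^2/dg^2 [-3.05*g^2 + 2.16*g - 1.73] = -6.10000000000000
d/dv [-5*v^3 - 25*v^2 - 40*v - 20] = -15*v^2 - 50*v - 40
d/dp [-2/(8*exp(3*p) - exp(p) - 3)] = (48*exp(2*p) - 2)*exp(p)/(-8*exp(3*p) + exp(p) + 3)^2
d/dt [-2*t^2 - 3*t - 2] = -4*t - 3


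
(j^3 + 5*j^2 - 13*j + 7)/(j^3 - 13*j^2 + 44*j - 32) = (j^2 + 6*j - 7)/(j^2 - 12*j + 32)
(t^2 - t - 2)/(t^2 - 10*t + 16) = (t + 1)/(t - 8)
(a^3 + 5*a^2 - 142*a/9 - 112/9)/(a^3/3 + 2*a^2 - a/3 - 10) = (9*a^3 + 45*a^2 - 142*a - 112)/(3*(a^3 + 6*a^2 - a - 30))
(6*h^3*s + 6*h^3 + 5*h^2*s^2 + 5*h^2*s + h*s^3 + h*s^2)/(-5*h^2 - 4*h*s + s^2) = h*(6*h^2*s + 6*h^2 + 5*h*s^2 + 5*h*s + s^3 + s^2)/(-5*h^2 - 4*h*s + s^2)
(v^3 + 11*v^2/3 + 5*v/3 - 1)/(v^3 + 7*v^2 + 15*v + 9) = (v - 1/3)/(v + 3)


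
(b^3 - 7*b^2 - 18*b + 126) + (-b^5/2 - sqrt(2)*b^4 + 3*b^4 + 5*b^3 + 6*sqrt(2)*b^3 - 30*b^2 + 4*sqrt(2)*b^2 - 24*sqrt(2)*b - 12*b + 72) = -b^5/2 - sqrt(2)*b^4 + 3*b^4 + 6*b^3 + 6*sqrt(2)*b^3 - 37*b^2 + 4*sqrt(2)*b^2 - 24*sqrt(2)*b - 30*b + 198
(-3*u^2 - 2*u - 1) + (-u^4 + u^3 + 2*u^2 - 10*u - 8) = -u^4 + u^3 - u^2 - 12*u - 9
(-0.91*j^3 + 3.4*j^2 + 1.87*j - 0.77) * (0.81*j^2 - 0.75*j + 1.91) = -0.7371*j^5 + 3.4365*j^4 - 2.7734*j^3 + 4.4678*j^2 + 4.1492*j - 1.4707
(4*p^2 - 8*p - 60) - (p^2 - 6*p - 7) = 3*p^2 - 2*p - 53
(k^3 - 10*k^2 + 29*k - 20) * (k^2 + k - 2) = k^5 - 9*k^4 + 17*k^3 + 29*k^2 - 78*k + 40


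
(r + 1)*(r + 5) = r^2 + 6*r + 5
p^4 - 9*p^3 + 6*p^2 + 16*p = p*(p - 8)*(p - 2)*(p + 1)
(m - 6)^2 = m^2 - 12*m + 36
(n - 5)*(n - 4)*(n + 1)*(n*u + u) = n^4*u - 7*n^3*u + 3*n^2*u + 31*n*u + 20*u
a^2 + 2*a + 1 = (a + 1)^2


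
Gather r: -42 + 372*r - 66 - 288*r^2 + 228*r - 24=-288*r^2 + 600*r - 132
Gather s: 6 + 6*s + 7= 6*s + 13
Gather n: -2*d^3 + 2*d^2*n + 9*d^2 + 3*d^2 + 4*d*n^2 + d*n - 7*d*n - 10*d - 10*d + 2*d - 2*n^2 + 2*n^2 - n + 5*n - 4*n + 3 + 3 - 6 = -2*d^3 + 12*d^2 + 4*d*n^2 - 18*d + n*(2*d^2 - 6*d)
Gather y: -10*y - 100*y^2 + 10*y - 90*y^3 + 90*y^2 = -90*y^3 - 10*y^2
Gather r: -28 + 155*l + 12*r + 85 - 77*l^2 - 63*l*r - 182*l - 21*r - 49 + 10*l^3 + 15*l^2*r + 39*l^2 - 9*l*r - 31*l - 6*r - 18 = 10*l^3 - 38*l^2 - 58*l + r*(15*l^2 - 72*l - 15) - 10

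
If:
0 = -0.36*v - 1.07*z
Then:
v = -2.97222222222222*z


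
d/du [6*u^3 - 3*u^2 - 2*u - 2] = 18*u^2 - 6*u - 2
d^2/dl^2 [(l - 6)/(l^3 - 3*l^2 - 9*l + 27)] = 6*(l^3 - 9*l^2 - 9*l - 27)/(l^7 - 3*l^6 - 27*l^5 + 81*l^4 + 243*l^3 - 729*l^2 - 729*l + 2187)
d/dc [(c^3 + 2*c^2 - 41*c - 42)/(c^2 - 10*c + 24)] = (c^2 - 8*c - 39)/(c^2 - 8*c + 16)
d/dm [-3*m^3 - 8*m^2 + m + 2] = -9*m^2 - 16*m + 1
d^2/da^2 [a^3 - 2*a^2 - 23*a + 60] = 6*a - 4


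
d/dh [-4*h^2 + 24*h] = 24 - 8*h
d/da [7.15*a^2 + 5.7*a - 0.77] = 14.3*a + 5.7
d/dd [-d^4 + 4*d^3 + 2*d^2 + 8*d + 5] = -4*d^3 + 12*d^2 + 4*d + 8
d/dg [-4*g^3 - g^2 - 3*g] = -12*g^2 - 2*g - 3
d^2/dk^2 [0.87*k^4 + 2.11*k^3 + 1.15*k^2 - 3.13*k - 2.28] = 10.44*k^2 + 12.66*k + 2.3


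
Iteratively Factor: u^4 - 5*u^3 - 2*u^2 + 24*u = (u)*(u^3 - 5*u^2 - 2*u + 24) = u*(u - 4)*(u^2 - u - 6) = u*(u - 4)*(u - 3)*(u + 2)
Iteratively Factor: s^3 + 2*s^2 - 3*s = (s + 3)*(s^2 - s) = (s - 1)*(s + 3)*(s)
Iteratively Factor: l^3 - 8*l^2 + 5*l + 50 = (l + 2)*(l^2 - 10*l + 25) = (l - 5)*(l + 2)*(l - 5)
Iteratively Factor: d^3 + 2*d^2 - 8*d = (d - 2)*(d^2 + 4*d) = d*(d - 2)*(d + 4)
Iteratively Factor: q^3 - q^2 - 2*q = (q)*(q^2 - q - 2) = q*(q + 1)*(q - 2)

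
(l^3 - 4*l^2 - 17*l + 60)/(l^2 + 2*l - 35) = (l^2 + l - 12)/(l + 7)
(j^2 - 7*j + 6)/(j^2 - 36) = (j - 1)/(j + 6)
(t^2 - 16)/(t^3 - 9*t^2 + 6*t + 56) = (t + 4)/(t^2 - 5*t - 14)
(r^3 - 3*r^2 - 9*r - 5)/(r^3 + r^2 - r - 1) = (r - 5)/(r - 1)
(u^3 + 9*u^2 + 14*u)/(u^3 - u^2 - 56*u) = (u + 2)/(u - 8)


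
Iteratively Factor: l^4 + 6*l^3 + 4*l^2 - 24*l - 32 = (l + 2)*(l^3 + 4*l^2 - 4*l - 16) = (l + 2)^2*(l^2 + 2*l - 8) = (l + 2)^2*(l + 4)*(l - 2)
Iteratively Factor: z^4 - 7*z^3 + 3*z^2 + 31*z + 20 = (z + 1)*(z^3 - 8*z^2 + 11*z + 20) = (z + 1)^2*(z^2 - 9*z + 20) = (z - 4)*(z + 1)^2*(z - 5)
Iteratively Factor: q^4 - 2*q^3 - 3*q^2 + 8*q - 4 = (q - 2)*(q^3 - 3*q + 2) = (q - 2)*(q - 1)*(q^2 + q - 2) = (q - 2)*(q - 1)^2*(q + 2)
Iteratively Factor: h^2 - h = (h)*(h - 1)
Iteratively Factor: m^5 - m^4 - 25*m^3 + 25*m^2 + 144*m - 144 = (m + 4)*(m^4 - 5*m^3 - 5*m^2 + 45*m - 36) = (m - 3)*(m + 4)*(m^3 - 2*m^2 - 11*m + 12) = (m - 4)*(m - 3)*(m + 4)*(m^2 + 2*m - 3) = (m - 4)*(m - 3)*(m + 3)*(m + 4)*(m - 1)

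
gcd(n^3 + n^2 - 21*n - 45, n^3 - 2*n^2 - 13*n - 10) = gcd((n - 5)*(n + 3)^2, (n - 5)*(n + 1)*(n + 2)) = n - 5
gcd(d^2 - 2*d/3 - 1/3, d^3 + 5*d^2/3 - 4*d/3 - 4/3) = d - 1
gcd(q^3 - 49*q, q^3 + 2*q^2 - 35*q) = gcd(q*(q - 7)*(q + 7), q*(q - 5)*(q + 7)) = q^2 + 7*q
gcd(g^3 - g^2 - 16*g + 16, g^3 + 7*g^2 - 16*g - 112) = g^2 - 16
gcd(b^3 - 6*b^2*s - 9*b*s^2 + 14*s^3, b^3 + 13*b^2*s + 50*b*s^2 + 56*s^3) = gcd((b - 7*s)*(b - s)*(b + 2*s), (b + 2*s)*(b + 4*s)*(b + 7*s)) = b + 2*s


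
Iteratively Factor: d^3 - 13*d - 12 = (d + 1)*(d^2 - d - 12) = (d + 1)*(d + 3)*(d - 4)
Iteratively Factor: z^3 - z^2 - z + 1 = (z - 1)*(z^2 - 1) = (z - 1)*(z + 1)*(z - 1)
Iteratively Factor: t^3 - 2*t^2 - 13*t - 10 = (t + 2)*(t^2 - 4*t - 5) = (t + 1)*(t + 2)*(t - 5)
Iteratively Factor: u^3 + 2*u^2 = (u)*(u^2 + 2*u) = u^2*(u + 2)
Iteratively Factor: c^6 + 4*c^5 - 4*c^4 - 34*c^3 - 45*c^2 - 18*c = (c + 1)*(c^5 + 3*c^4 - 7*c^3 - 27*c^2 - 18*c) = (c + 1)*(c + 2)*(c^4 + c^3 - 9*c^2 - 9*c) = (c + 1)^2*(c + 2)*(c^3 - 9*c) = c*(c + 1)^2*(c + 2)*(c^2 - 9) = c*(c - 3)*(c + 1)^2*(c + 2)*(c + 3)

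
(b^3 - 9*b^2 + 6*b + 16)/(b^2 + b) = b - 10 + 16/b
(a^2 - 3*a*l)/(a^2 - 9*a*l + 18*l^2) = a/(a - 6*l)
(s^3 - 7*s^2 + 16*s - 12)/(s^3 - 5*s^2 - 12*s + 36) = (s^2 - 5*s + 6)/(s^2 - 3*s - 18)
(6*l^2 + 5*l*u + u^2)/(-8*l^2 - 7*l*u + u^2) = (6*l^2 + 5*l*u + u^2)/(-8*l^2 - 7*l*u + u^2)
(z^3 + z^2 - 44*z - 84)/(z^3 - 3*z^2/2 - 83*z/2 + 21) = 2*(z + 2)/(2*z - 1)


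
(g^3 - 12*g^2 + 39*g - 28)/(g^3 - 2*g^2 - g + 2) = (g^2 - 11*g + 28)/(g^2 - g - 2)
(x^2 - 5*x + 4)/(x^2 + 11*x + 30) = (x^2 - 5*x + 4)/(x^2 + 11*x + 30)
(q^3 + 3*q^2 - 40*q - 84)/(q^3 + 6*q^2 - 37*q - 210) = (q + 2)/(q + 5)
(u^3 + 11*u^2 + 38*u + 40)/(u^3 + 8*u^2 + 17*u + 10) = (u + 4)/(u + 1)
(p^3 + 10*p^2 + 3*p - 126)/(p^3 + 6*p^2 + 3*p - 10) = (p^3 + 10*p^2 + 3*p - 126)/(p^3 + 6*p^2 + 3*p - 10)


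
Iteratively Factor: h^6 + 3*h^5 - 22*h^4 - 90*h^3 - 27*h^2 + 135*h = (h + 3)*(h^5 - 22*h^3 - 24*h^2 + 45*h) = (h + 3)^2*(h^4 - 3*h^3 - 13*h^2 + 15*h) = (h + 3)^3*(h^3 - 6*h^2 + 5*h) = (h - 5)*(h + 3)^3*(h^2 - h) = (h - 5)*(h - 1)*(h + 3)^3*(h)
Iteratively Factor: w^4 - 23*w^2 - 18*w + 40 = (w + 2)*(w^3 - 2*w^2 - 19*w + 20) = (w + 2)*(w + 4)*(w^2 - 6*w + 5) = (w - 5)*(w + 2)*(w + 4)*(w - 1)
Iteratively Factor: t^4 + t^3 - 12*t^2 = (t)*(t^3 + t^2 - 12*t) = t*(t - 3)*(t^2 + 4*t) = t*(t - 3)*(t + 4)*(t)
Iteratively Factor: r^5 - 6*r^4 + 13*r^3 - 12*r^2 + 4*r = (r - 1)*(r^4 - 5*r^3 + 8*r^2 - 4*r) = r*(r - 1)*(r^3 - 5*r^2 + 8*r - 4) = r*(r - 2)*(r - 1)*(r^2 - 3*r + 2) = r*(r - 2)*(r - 1)^2*(r - 2)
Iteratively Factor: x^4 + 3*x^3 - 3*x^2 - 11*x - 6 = (x + 1)*(x^3 + 2*x^2 - 5*x - 6) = (x + 1)^2*(x^2 + x - 6) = (x + 1)^2*(x + 3)*(x - 2)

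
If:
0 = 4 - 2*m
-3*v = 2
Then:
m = 2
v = -2/3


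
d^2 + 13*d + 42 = (d + 6)*(d + 7)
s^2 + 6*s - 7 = (s - 1)*(s + 7)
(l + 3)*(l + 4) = l^2 + 7*l + 12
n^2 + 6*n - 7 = (n - 1)*(n + 7)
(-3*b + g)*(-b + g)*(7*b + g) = 21*b^3 - 25*b^2*g + 3*b*g^2 + g^3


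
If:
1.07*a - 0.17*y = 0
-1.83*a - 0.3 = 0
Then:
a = -0.16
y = -1.03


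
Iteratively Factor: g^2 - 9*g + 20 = (g - 5)*(g - 4)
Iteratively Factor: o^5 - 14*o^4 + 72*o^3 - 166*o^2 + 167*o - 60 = (o - 4)*(o^4 - 10*o^3 + 32*o^2 - 38*o + 15) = (o - 4)*(o - 1)*(o^3 - 9*o^2 + 23*o - 15) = (o - 5)*(o - 4)*(o - 1)*(o^2 - 4*o + 3) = (o - 5)*(o - 4)*(o - 3)*(o - 1)*(o - 1)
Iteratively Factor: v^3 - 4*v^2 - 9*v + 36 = (v + 3)*(v^2 - 7*v + 12) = (v - 4)*(v + 3)*(v - 3)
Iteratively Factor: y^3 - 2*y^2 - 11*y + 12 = (y - 1)*(y^2 - y - 12) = (y - 1)*(y + 3)*(y - 4)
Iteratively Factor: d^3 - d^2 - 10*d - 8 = (d + 2)*(d^2 - 3*d - 4) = (d + 1)*(d + 2)*(d - 4)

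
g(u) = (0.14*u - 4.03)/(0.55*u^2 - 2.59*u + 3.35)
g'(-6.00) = -0.03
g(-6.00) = -0.13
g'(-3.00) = -0.09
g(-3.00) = -0.28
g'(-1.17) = -0.30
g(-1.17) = -0.59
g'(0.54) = -1.70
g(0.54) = -1.87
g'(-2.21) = -0.15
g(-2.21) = -0.37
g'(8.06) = 0.06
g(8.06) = -0.16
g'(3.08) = 8.48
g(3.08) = -6.10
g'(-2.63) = -0.11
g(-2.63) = -0.31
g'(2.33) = -0.64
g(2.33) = -12.30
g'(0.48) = -1.58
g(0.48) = -1.77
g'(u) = (2.59 - 1.1*u)*(0.14*u - 4.03)/(0.55*u^2 - 2.59*u + 3.35)^2 + 0.14/(0.55*u^2 - 2.59*u + 3.35)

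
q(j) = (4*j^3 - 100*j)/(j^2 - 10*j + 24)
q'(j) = (10 - 2*j)*(4*j^3 - 100*j)/(j^2 - 10*j + 24)^2 + (12*j^2 - 100)/(j^2 - 10*j + 24) = 4*(j^4 - 20*j^3 + 97*j^2 - 600)/(j^4 - 20*j^3 + 148*j^2 - 480*j + 576)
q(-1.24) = 3.07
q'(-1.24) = -1.14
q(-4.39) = 1.15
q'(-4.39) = 1.75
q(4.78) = 43.23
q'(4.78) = -203.03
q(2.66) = -42.61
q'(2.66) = -47.93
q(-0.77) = 2.33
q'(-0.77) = -2.04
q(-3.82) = 2.07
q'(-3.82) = 1.45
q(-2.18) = 3.49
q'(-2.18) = 0.14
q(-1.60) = 3.37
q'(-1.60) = -0.58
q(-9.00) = -10.34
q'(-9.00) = 2.99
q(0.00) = 0.00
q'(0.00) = -4.17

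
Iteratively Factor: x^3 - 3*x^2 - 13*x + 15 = (x - 1)*(x^2 - 2*x - 15) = (x - 5)*(x - 1)*(x + 3)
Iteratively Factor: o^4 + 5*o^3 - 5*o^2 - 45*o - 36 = (o + 4)*(o^3 + o^2 - 9*o - 9) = (o + 3)*(o + 4)*(o^2 - 2*o - 3) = (o - 3)*(o + 3)*(o + 4)*(o + 1)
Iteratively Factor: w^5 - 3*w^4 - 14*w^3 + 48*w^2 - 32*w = (w - 1)*(w^4 - 2*w^3 - 16*w^2 + 32*w) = w*(w - 1)*(w^3 - 2*w^2 - 16*w + 32) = w*(w - 1)*(w + 4)*(w^2 - 6*w + 8) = w*(w - 2)*(w - 1)*(w + 4)*(w - 4)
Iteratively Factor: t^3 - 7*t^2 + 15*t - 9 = (t - 1)*(t^2 - 6*t + 9) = (t - 3)*(t - 1)*(t - 3)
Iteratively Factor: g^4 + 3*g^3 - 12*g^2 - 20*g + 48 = (g - 2)*(g^3 + 5*g^2 - 2*g - 24) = (g - 2)*(g + 3)*(g^2 + 2*g - 8) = (g - 2)*(g + 3)*(g + 4)*(g - 2)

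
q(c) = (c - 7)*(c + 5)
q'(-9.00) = -20.00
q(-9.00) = 64.00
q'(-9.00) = -20.00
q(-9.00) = 64.00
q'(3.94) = 5.88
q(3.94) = -27.36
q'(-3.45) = -8.90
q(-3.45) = -16.20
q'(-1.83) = -5.66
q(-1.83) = -27.99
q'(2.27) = 2.54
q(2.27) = -34.39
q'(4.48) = 6.96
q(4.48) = -23.89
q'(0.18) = -1.64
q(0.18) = -35.33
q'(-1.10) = -4.20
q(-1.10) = -31.59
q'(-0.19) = -2.38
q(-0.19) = -34.58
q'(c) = 2*c - 2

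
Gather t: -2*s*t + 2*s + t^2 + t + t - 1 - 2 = 2*s + t^2 + t*(2 - 2*s) - 3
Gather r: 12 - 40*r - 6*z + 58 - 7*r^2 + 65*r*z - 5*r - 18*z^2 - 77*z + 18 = -7*r^2 + r*(65*z - 45) - 18*z^2 - 83*z + 88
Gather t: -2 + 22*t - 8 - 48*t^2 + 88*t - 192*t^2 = -240*t^2 + 110*t - 10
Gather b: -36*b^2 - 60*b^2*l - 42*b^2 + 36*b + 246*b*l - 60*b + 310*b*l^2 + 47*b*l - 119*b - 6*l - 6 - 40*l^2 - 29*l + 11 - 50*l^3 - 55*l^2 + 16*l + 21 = b^2*(-60*l - 78) + b*(310*l^2 + 293*l - 143) - 50*l^3 - 95*l^2 - 19*l + 26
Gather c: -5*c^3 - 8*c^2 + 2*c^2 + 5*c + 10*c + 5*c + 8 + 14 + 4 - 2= -5*c^3 - 6*c^2 + 20*c + 24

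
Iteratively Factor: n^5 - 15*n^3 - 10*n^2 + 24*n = (n + 3)*(n^4 - 3*n^3 - 6*n^2 + 8*n) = n*(n + 3)*(n^3 - 3*n^2 - 6*n + 8) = n*(n - 4)*(n + 3)*(n^2 + n - 2) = n*(n - 4)*(n + 2)*(n + 3)*(n - 1)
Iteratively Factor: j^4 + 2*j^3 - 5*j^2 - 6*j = (j - 2)*(j^3 + 4*j^2 + 3*j) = (j - 2)*(j + 3)*(j^2 + j) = j*(j - 2)*(j + 3)*(j + 1)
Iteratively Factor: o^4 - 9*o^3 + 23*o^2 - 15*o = (o - 3)*(o^3 - 6*o^2 + 5*o) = (o - 3)*(o - 1)*(o^2 - 5*o) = (o - 5)*(o - 3)*(o - 1)*(o)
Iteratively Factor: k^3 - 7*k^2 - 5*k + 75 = (k - 5)*(k^2 - 2*k - 15) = (k - 5)*(k + 3)*(k - 5)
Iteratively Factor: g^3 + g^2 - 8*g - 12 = (g + 2)*(g^2 - g - 6) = (g + 2)^2*(g - 3)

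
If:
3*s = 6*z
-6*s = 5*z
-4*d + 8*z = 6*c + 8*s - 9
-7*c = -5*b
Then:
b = 21/10 - 14*d/15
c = 3/2 - 2*d/3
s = 0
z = 0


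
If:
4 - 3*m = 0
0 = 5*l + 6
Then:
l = -6/5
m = 4/3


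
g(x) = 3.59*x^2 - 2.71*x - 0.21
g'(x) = 7.18*x - 2.71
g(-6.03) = 146.67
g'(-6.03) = -46.01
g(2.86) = 21.40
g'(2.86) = 17.82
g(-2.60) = 31.10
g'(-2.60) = -21.38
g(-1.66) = 14.18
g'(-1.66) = -14.63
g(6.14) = 118.49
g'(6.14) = 41.38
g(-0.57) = 2.50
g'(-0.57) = -6.80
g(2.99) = 23.78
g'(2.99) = 18.76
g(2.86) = 21.40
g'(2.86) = 17.82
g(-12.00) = 549.27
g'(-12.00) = -88.87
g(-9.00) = 314.97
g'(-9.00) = -67.33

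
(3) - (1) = 2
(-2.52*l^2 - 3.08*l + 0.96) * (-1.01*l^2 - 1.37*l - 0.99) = 2.5452*l^4 + 6.5632*l^3 + 5.7448*l^2 + 1.734*l - 0.9504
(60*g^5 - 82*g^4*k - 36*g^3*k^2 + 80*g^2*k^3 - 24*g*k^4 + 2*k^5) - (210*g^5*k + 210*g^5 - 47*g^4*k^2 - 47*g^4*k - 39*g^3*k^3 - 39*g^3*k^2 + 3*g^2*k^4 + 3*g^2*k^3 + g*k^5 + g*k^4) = -210*g^5*k - 150*g^5 + 47*g^4*k^2 - 35*g^4*k + 39*g^3*k^3 + 3*g^3*k^2 - 3*g^2*k^4 + 77*g^2*k^3 - g*k^5 - 25*g*k^4 + 2*k^5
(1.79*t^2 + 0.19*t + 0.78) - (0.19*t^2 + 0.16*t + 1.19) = 1.6*t^2 + 0.03*t - 0.41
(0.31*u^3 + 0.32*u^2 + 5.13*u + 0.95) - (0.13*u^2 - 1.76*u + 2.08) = 0.31*u^3 + 0.19*u^2 + 6.89*u - 1.13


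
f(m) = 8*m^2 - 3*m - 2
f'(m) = 16*m - 3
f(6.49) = 315.49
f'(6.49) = 100.84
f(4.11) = 120.81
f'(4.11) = 62.76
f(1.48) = 11.08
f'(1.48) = 20.68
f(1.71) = 16.26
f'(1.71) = 24.36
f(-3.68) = 117.38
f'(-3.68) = -61.88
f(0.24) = -2.26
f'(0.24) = 0.84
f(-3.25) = 92.25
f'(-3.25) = -55.00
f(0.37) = -2.01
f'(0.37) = 2.92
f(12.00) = 1114.00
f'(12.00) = 189.00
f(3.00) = 61.00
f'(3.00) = 45.00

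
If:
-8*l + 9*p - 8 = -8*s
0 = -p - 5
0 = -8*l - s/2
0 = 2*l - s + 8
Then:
No Solution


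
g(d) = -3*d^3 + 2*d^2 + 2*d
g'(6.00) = -298.00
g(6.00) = -564.00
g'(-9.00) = -763.00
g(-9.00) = 2331.00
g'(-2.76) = -77.60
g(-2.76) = 72.79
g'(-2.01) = -42.40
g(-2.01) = 28.42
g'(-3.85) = -146.80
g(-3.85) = 193.14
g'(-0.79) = -6.78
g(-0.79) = 1.15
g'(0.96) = -2.45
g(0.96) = 1.11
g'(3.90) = -119.29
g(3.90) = -139.74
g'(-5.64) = -306.85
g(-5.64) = 590.56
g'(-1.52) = -24.87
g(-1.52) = 12.12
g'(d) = -9*d^2 + 4*d + 2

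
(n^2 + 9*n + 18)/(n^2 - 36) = (n + 3)/(n - 6)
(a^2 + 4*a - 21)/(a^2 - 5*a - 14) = (-a^2 - 4*a + 21)/(-a^2 + 5*a + 14)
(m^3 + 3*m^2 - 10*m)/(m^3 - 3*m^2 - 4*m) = (-m^2 - 3*m + 10)/(-m^2 + 3*m + 4)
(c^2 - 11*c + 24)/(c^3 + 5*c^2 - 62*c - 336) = (c - 3)/(c^2 + 13*c + 42)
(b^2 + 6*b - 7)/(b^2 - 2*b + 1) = (b + 7)/(b - 1)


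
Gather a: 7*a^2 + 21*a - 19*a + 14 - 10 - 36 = 7*a^2 + 2*a - 32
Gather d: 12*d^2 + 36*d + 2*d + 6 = 12*d^2 + 38*d + 6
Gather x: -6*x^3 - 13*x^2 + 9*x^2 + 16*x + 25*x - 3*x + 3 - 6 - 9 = -6*x^3 - 4*x^2 + 38*x - 12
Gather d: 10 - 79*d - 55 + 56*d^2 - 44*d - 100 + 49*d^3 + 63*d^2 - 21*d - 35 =49*d^3 + 119*d^2 - 144*d - 180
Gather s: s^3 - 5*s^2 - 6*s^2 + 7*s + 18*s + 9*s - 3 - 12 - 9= s^3 - 11*s^2 + 34*s - 24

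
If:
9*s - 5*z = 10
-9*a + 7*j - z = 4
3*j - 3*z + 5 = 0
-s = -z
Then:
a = -2/27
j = 5/6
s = 5/2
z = 5/2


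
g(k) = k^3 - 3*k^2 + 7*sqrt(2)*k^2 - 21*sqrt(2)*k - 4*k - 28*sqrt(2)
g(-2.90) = 91.76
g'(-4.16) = -39.19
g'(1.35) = -9.60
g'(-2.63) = -49.24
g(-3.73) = 130.19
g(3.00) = -51.60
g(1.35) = -70.06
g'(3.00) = 34.70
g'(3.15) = 39.54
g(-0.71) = -12.55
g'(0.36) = -28.34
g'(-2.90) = -48.49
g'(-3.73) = -43.43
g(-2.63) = 78.56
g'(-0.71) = -41.98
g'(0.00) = -33.70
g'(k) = 3*k^2 - 6*k + 14*sqrt(2)*k - 21*sqrt(2) - 4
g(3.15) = -46.03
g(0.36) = -50.79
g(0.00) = -39.60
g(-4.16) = 148.00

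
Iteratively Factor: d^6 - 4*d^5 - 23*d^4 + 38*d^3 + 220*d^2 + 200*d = (d)*(d^5 - 4*d^4 - 23*d^3 + 38*d^2 + 220*d + 200) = d*(d + 2)*(d^4 - 6*d^3 - 11*d^2 + 60*d + 100) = d*(d + 2)^2*(d^3 - 8*d^2 + 5*d + 50) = d*(d - 5)*(d + 2)^2*(d^2 - 3*d - 10) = d*(d - 5)*(d + 2)^3*(d - 5)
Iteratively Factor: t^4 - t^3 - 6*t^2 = (t - 3)*(t^3 + 2*t^2) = (t - 3)*(t + 2)*(t^2) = t*(t - 3)*(t + 2)*(t)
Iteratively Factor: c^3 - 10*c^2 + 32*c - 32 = (c - 4)*(c^2 - 6*c + 8) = (c - 4)*(c - 2)*(c - 4)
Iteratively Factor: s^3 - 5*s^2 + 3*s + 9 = (s + 1)*(s^2 - 6*s + 9) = (s - 3)*(s + 1)*(s - 3)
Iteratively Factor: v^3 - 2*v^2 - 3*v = (v)*(v^2 - 2*v - 3) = v*(v + 1)*(v - 3)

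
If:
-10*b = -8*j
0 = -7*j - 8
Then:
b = -32/35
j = -8/7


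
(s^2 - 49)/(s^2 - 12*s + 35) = (s + 7)/(s - 5)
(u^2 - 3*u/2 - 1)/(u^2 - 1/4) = 2*(u - 2)/(2*u - 1)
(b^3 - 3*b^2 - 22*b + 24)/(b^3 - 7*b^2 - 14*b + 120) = (b - 1)/(b - 5)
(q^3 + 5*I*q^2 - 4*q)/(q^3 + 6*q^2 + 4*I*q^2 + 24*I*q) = (q + I)/(q + 6)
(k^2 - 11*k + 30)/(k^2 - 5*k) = (k - 6)/k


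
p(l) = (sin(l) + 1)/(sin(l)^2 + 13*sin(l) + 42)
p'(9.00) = -0.01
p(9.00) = 0.03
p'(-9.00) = -0.02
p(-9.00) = 0.02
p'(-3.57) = -0.01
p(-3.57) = 0.03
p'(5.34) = 0.02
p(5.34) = 0.01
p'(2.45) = -0.01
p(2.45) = 0.03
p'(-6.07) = 0.01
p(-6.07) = 0.03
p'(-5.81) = 0.01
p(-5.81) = 0.03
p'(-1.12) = 0.01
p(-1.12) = 0.00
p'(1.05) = 0.00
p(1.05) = 0.03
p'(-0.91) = 0.02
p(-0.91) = 0.01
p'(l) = (-2*sin(l)*cos(l) - 13*cos(l))*(sin(l) + 1)/(sin(l)^2 + 13*sin(l) + 42)^2 + cos(l)/(sin(l)^2 + 13*sin(l) + 42)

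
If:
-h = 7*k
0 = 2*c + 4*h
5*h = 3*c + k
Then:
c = 0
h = 0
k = 0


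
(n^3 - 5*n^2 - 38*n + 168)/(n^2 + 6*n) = n - 11 + 28/n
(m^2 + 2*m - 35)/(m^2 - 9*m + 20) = (m + 7)/(m - 4)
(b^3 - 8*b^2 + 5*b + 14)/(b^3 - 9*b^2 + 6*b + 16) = (b - 7)/(b - 8)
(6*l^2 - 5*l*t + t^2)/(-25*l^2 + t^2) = (-6*l^2 + 5*l*t - t^2)/(25*l^2 - t^2)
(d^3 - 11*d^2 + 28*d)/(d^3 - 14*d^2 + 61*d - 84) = d/(d - 3)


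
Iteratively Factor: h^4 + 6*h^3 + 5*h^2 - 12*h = (h - 1)*(h^3 + 7*h^2 + 12*h) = (h - 1)*(h + 3)*(h^2 + 4*h) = (h - 1)*(h + 3)*(h + 4)*(h)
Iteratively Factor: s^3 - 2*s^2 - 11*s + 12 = (s - 4)*(s^2 + 2*s - 3) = (s - 4)*(s - 1)*(s + 3)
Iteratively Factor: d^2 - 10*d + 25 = (d - 5)*(d - 5)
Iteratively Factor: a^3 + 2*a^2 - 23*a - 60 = (a - 5)*(a^2 + 7*a + 12) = (a - 5)*(a + 4)*(a + 3)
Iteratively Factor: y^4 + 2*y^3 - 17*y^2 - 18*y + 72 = (y - 3)*(y^3 + 5*y^2 - 2*y - 24) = (y - 3)*(y - 2)*(y^2 + 7*y + 12) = (y - 3)*(y - 2)*(y + 4)*(y + 3)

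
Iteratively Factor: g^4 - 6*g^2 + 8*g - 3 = (g - 1)*(g^3 + g^2 - 5*g + 3) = (g - 1)^2*(g^2 + 2*g - 3) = (g - 1)^3*(g + 3)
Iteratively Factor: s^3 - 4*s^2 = (s - 4)*(s^2) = s*(s - 4)*(s)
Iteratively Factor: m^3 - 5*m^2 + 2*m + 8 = (m - 4)*(m^2 - m - 2) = (m - 4)*(m - 2)*(m + 1)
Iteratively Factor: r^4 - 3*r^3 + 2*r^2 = (r)*(r^3 - 3*r^2 + 2*r) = r*(r - 1)*(r^2 - 2*r) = r^2*(r - 1)*(r - 2)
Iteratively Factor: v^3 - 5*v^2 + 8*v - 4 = (v - 2)*(v^2 - 3*v + 2) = (v - 2)^2*(v - 1)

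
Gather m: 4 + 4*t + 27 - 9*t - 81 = -5*t - 50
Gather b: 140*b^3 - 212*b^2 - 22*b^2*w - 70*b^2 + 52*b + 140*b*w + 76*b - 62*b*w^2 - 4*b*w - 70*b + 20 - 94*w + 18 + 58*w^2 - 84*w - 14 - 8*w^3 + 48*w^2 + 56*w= 140*b^3 + b^2*(-22*w - 282) + b*(-62*w^2 + 136*w + 58) - 8*w^3 + 106*w^2 - 122*w + 24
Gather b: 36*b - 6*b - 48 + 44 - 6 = 30*b - 10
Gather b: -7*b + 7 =7 - 7*b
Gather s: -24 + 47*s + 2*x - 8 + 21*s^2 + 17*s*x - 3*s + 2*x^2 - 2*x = 21*s^2 + s*(17*x + 44) + 2*x^2 - 32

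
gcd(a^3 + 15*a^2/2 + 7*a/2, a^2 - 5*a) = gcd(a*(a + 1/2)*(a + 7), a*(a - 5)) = a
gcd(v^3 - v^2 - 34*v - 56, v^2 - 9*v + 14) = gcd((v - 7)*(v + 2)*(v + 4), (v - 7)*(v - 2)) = v - 7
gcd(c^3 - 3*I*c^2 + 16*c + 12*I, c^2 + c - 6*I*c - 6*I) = c - 6*I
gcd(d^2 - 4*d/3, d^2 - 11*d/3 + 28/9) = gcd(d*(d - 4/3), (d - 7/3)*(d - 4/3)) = d - 4/3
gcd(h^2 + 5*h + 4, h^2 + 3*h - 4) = h + 4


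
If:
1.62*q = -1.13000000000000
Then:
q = -0.70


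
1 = 1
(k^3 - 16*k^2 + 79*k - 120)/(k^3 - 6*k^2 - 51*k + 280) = (k - 3)/(k + 7)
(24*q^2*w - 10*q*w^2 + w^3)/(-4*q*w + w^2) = -6*q + w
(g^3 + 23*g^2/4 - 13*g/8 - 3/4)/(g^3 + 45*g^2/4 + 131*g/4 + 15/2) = (g - 1/2)/(g + 5)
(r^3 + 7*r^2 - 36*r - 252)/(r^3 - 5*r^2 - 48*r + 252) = (r + 6)/(r - 6)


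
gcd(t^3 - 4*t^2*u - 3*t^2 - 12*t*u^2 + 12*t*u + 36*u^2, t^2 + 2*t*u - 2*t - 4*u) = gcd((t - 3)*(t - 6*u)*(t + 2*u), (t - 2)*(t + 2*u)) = t + 2*u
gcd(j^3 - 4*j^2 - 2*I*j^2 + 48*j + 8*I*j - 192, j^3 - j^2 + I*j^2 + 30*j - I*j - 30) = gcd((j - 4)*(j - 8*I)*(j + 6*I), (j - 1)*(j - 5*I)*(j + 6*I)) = j + 6*I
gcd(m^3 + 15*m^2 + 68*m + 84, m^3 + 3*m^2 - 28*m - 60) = m^2 + 8*m + 12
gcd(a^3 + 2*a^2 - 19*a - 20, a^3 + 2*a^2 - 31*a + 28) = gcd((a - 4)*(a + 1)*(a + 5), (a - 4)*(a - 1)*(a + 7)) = a - 4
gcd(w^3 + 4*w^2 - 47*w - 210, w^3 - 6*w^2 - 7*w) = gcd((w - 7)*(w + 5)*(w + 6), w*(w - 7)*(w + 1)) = w - 7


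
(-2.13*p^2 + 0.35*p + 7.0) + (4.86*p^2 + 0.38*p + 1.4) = 2.73*p^2 + 0.73*p + 8.4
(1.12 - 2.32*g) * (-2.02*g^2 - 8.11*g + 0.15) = 4.6864*g^3 + 16.5528*g^2 - 9.4312*g + 0.168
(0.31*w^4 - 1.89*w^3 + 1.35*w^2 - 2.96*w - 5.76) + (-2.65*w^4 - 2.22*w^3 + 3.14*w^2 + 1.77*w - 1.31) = -2.34*w^4 - 4.11*w^3 + 4.49*w^2 - 1.19*w - 7.07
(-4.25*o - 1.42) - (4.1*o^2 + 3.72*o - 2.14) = -4.1*o^2 - 7.97*o + 0.72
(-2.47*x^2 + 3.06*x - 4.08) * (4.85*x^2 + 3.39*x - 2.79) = -11.9795*x^4 + 6.4677*x^3 - 2.5233*x^2 - 22.3686*x + 11.3832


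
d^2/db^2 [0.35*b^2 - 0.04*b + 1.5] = 0.700000000000000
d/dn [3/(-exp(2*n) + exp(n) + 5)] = (6*exp(n) - 3)*exp(n)/(-exp(2*n) + exp(n) + 5)^2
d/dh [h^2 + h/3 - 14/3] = 2*h + 1/3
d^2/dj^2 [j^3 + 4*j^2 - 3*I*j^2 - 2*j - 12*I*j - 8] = 6*j + 8 - 6*I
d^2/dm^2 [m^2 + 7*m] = 2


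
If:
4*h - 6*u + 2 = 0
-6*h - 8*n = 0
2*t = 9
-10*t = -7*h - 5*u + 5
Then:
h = 145/31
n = -435/124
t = 9/2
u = 107/31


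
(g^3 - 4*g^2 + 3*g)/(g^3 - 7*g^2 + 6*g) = (g - 3)/(g - 6)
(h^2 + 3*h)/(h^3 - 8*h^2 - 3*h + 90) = h/(h^2 - 11*h + 30)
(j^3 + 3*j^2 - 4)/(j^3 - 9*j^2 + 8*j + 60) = (j^2 + j - 2)/(j^2 - 11*j + 30)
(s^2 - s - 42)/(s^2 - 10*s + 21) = (s + 6)/(s - 3)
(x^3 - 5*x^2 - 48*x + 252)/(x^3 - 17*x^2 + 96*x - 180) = (x + 7)/(x - 5)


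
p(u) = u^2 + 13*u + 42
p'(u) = 2*u + 13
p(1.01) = 56.15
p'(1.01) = 15.02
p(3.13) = 92.49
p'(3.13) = 19.26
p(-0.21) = 39.31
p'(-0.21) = 12.58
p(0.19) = 44.51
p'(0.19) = 13.38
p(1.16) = 58.43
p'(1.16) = 15.32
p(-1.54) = 24.35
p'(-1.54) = 9.92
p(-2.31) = 17.31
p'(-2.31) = 8.38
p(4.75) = 126.31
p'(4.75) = 22.50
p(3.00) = 90.00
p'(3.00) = 19.00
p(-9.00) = 6.00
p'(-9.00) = -5.00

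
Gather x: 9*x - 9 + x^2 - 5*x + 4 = x^2 + 4*x - 5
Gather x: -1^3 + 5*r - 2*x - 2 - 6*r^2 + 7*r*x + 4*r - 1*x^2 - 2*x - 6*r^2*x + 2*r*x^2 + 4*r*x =-6*r^2 + 9*r + x^2*(2*r - 1) + x*(-6*r^2 + 11*r - 4) - 3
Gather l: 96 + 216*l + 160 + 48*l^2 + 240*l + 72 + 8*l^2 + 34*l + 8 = 56*l^2 + 490*l + 336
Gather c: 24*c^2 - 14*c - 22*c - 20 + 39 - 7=24*c^2 - 36*c + 12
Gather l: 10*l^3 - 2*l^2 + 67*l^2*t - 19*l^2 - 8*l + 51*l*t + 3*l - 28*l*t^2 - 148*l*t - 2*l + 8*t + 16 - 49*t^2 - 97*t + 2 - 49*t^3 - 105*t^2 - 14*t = 10*l^3 + l^2*(67*t - 21) + l*(-28*t^2 - 97*t - 7) - 49*t^3 - 154*t^2 - 103*t + 18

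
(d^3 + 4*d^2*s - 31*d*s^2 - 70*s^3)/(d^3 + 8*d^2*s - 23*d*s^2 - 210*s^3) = (d + 2*s)/(d + 6*s)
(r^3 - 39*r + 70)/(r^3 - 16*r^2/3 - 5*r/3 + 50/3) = 3*(r + 7)/(3*r + 5)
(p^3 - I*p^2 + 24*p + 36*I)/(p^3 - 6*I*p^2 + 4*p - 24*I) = (p + 3*I)/(p - 2*I)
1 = 1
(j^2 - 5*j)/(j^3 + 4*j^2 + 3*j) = (j - 5)/(j^2 + 4*j + 3)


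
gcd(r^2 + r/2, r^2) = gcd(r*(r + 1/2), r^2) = r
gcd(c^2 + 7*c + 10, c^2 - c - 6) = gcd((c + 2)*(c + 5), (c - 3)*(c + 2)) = c + 2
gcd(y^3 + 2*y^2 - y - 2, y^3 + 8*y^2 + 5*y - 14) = y^2 + y - 2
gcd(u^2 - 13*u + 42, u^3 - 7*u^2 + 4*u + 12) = u - 6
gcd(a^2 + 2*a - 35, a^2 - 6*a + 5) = a - 5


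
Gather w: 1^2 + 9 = 10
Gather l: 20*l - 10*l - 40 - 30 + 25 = 10*l - 45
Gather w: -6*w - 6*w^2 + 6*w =-6*w^2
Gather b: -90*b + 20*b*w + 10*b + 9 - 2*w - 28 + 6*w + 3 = b*(20*w - 80) + 4*w - 16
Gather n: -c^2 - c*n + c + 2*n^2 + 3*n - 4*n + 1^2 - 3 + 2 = -c^2 + c + 2*n^2 + n*(-c - 1)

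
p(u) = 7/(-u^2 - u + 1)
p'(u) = 7*(2*u + 1)/(-u^2 - u + 1)^2 = 7*(2*u + 1)/(u^2 + u - 1)^2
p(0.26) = 10.41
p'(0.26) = 23.53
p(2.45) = -0.94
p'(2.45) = 0.74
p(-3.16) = -1.20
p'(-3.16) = -1.10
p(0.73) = -26.63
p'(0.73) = 249.14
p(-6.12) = -0.23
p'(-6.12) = -0.09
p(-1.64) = -141.13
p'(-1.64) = -6487.38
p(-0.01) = 6.93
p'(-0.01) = 6.73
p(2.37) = -1.00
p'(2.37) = 0.82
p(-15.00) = -0.03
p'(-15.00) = 0.00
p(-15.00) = -0.03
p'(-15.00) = 0.00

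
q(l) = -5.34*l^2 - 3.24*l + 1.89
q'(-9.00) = 92.88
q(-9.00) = -401.49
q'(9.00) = -99.36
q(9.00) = -459.81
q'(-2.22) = 20.47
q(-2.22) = -17.23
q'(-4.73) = 47.28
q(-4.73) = -102.26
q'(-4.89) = 48.99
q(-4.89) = -109.96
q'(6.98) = -77.79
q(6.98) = -280.89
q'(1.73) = -21.72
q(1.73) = -19.70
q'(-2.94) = 28.16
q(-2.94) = -34.74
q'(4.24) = -48.52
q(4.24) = -107.85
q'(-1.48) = 12.57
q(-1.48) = -5.01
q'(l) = -10.68*l - 3.24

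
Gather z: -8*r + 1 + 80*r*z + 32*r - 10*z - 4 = 24*r + z*(80*r - 10) - 3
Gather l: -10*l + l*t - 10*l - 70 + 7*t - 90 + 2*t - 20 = l*(t - 20) + 9*t - 180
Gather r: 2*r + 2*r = 4*r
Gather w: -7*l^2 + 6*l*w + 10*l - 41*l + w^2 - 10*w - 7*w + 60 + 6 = -7*l^2 - 31*l + w^2 + w*(6*l - 17) + 66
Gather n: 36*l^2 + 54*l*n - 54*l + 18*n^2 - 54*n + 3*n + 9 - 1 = 36*l^2 - 54*l + 18*n^2 + n*(54*l - 51) + 8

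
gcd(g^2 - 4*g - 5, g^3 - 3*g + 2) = 1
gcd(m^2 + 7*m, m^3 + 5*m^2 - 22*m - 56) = m + 7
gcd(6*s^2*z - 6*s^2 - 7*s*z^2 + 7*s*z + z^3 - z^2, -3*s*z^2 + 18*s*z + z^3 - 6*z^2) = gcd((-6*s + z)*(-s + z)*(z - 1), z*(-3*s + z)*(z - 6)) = 1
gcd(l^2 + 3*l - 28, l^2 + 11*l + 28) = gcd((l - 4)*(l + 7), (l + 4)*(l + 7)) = l + 7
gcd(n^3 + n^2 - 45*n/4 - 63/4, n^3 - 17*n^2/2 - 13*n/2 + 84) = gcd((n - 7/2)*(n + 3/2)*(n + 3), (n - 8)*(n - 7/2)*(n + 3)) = n^2 - n/2 - 21/2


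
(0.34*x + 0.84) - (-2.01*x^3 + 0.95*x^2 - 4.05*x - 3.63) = 2.01*x^3 - 0.95*x^2 + 4.39*x + 4.47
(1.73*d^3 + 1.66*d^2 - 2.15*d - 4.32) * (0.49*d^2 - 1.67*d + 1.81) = 0.8477*d^5 - 2.0757*d^4 - 0.6944*d^3 + 4.4783*d^2 + 3.3229*d - 7.8192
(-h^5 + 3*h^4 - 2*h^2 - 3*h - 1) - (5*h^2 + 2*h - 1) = -h^5 + 3*h^4 - 7*h^2 - 5*h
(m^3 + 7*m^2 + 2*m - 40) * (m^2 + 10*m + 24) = m^5 + 17*m^4 + 96*m^3 + 148*m^2 - 352*m - 960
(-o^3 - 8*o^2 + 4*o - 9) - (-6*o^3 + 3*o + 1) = 5*o^3 - 8*o^2 + o - 10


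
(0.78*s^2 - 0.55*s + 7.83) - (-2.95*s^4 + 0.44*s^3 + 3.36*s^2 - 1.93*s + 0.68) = 2.95*s^4 - 0.44*s^3 - 2.58*s^2 + 1.38*s + 7.15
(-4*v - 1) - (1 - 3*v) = -v - 2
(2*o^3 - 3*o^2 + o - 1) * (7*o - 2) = 14*o^4 - 25*o^3 + 13*o^2 - 9*o + 2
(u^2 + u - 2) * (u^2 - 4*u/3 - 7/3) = u^4 - u^3/3 - 17*u^2/3 + u/3 + 14/3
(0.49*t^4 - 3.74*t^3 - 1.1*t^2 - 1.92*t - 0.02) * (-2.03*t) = -0.9947*t^5 + 7.5922*t^4 + 2.233*t^3 + 3.8976*t^2 + 0.0406*t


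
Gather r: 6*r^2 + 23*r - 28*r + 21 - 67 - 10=6*r^2 - 5*r - 56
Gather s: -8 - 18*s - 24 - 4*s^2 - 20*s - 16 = -4*s^2 - 38*s - 48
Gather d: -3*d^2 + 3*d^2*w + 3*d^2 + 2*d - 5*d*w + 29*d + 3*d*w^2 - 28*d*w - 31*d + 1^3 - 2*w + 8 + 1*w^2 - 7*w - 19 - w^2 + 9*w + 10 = 3*d^2*w + d*(3*w^2 - 33*w)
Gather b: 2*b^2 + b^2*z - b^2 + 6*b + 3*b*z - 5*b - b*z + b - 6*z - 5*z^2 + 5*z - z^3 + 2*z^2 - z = b^2*(z + 1) + b*(2*z + 2) - z^3 - 3*z^2 - 2*z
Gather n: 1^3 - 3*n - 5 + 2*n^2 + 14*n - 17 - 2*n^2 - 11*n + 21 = 0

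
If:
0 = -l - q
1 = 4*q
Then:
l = -1/4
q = 1/4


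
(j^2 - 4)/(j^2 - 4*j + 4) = (j + 2)/(j - 2)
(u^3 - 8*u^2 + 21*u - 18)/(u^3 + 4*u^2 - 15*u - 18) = (u^2 - 5*u + 6)/(u^2 + 7*u + 6)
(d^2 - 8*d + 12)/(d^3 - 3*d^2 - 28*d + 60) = 1/(d + 5)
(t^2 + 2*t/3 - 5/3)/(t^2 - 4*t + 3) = (t + 5/3)/(t - 3)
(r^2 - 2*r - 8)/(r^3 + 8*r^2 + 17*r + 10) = (r - 4)/(r^2 + 6*r + 5)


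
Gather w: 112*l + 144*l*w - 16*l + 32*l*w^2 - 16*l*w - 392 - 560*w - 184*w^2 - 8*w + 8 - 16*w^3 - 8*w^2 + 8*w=96*l - 16*w^3 + w^2*(32*l - 192) + w*(128*l - 560) - 384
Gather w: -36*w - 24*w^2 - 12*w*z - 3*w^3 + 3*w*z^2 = -3*w^3 - 24*w^2 + w*(3*z^2 - 12*z - 36)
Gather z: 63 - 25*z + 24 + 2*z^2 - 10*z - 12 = 2*z^2 - 35*z + 75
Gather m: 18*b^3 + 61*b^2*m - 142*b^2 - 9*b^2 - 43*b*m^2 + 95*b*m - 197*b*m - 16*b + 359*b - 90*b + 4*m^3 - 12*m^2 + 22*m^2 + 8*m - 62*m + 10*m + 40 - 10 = 18*b^3 - 151*b^2 + 253*b + 4*m^3 + m^2*(10 - 43*b) + m*(61*b^2 - 102*b - 44) + 30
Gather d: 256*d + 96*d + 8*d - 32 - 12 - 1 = 360*d - 45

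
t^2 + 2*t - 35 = (t - 5)*(t + 7)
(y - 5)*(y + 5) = y^2 - 25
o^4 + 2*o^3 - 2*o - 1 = (o - 1)*(o + 1)^3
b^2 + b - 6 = (b - 2)*(b + 3)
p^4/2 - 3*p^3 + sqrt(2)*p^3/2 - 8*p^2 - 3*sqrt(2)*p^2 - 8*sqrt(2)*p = p*(p/2 + 1)*(p - 8)*(p + sqrt(2))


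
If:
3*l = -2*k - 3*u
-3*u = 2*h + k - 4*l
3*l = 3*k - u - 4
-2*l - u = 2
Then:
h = -7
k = 0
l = -2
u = 2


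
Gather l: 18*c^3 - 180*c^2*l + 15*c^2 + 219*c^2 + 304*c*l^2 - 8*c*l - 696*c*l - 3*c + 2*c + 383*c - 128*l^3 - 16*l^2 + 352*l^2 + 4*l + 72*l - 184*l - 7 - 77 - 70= 18*c^3 + 234*c^2 + 382*c - 128*l^3 + l^2*(304*c + 336) + l*(-180*c^2 - 704*c - 108) - 154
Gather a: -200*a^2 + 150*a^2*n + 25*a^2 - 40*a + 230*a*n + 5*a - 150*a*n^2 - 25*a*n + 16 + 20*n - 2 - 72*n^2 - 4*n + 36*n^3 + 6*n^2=a^2*(150*n - 175) + a*(-150*n^2 + 205*n - 35) + 36*n^3 - 66*n^2 + 16*n + 14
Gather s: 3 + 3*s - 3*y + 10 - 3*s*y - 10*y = s*(3 - 3*y) - 13*y + 13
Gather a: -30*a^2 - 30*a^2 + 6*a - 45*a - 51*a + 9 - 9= -60*a^2 - 90*a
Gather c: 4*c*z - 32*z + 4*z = 4*c*z - 28*z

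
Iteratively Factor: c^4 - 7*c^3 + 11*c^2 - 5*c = (c - 1)*(c^3 - 6*c^2 + 5*c) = (c - 5)*(c - 1)*(c^2 - c) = c*(c - 5)*(c - 1)*(c - 1)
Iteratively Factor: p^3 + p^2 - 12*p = (p)*(p^2 + p - 12) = p*(p - 3)*(p + 4)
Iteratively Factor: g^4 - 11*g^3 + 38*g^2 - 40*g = (g - 5)*(g^3 - 6*g^2 + 8*g) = (g - 5)*(g - 2)*(g^2 - 4*g) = (g - 5)*(g - 4)*(g - 2)*(g)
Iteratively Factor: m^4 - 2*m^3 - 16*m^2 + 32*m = (m - 4)*(m^3 + 2*m^2 - 8*m) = m*(m - 4)*(m^2 + 2*m - 8) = m*(m - 4)*(m - 2)*(m + 4)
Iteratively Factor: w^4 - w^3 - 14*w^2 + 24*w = (w + 4)*(w^3 - 5*w^2 + 6*w) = (w - 2)*(w + 4)*(w^2 - 3*w) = w*(w - 2)*(w + 4)*(w - 3)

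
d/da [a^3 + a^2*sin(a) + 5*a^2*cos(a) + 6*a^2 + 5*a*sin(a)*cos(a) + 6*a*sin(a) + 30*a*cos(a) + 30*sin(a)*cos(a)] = -5*a^2*sin(a) + a^2*cos(a) + 3*a^2 - 28*a*sin(a) + 16*a*cos(a) + 5*a*cos(2*a) + 12*a + 6*sin(a) + 5*sin(2*a)/2 + 30*cos(a) + 30*cos(2*a)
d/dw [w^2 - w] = 2*w - 1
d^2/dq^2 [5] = 0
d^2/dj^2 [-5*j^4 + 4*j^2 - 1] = 8 - 60*j^2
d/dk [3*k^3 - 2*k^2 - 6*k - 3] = 9*k^2 - 4*k - 6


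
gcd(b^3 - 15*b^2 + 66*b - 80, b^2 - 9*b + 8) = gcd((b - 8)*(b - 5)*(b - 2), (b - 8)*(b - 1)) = b - 8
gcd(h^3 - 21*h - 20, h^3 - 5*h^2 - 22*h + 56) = h + 4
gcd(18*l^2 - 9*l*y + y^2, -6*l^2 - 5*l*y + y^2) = -6*l + y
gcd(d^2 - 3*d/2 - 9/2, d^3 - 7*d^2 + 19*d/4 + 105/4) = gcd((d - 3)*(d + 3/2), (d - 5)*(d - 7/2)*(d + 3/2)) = d + 3/2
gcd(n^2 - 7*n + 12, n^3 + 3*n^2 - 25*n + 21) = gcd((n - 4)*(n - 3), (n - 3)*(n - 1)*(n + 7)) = n - 3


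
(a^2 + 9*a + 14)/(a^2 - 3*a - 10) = (a + 7)/(a - 5)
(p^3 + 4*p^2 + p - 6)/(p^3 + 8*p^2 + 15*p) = (p^2 + p - 2)/(p*(p + 5))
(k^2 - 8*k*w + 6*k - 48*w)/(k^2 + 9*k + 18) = (k - 8*w)/(k + 3)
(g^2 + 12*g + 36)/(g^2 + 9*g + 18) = (g + 6)/(g + 3)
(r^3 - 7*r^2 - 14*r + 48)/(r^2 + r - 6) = r - 8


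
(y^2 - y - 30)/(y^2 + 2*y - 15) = (y - 6)/(y - 3)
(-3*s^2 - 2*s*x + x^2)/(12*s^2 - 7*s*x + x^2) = (s + x)/(-4*s + x)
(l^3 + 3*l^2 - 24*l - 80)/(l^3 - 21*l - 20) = (l + 4)/(l + 1)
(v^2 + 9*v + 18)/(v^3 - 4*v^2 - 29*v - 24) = (v + 6)/(v^2 - 7*v - 8)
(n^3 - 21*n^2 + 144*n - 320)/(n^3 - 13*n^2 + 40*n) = (n - 8)/n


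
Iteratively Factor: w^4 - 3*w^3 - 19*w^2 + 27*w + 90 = (w + 2)*(w^3 - 5*w^2 - 9*w + 45) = (w - 5)*(w + 2)*(w^2 - 9) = (w - 5)*(w - 3)*(w + 2)*(w + 3)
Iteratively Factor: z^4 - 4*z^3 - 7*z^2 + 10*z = (z)*(z^3 - 4*z^2 - 7*z + 10) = z*(z - 1)*(z^2 - 3*z - 10) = z*(z - 5)*(z - 1)*(z + 2)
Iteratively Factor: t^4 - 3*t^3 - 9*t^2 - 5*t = (t + 1)*(t^3 - 4*t^2 - 5*t) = t*(t + 1)*(t^2 - 4*t - 5) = t*(t + 1)^2*(t - 5)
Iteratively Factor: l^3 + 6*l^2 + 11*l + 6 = (l + 1)*(l^2 + 5*l + 6) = (l + 1)*(l + 2)*(l + 3)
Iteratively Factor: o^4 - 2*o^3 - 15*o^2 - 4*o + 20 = (o + 2)*(o^3 - 4*o^2 - 7*o + 10) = (o + 2)^2*(o^2 - 6*o + 5) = (o - 5)*(o + 2)^2*(o - 1)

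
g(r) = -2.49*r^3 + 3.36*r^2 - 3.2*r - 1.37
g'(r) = -7.47*r^2 + 6.72*r - 3.2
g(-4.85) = 377.26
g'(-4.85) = -211.51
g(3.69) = -92.53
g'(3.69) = -80.12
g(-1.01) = 7.85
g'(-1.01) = -17.61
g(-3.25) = 130.00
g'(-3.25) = -103.94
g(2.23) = -19.41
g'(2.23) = -25.36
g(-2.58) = 72.01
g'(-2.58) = -70.26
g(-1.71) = 26.38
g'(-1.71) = -36.53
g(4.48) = -172.16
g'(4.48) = -123.02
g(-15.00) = 9206.38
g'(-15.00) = -1784.75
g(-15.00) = 9206.38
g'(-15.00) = -1784.75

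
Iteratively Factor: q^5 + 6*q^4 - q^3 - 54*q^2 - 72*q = (q + 4)*(q^4 + 2*q^3 - 9*q^2 - 18*q) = (q + 2)*(q + 4)*(q^3 - 9*q) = (q + 2)*(q + 3)*(q + 4)*(q^2 - 3*q) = q*(q + 2)*(q + 3)*(q + 4)*(q - 3)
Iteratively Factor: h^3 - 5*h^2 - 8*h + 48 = (h + 3)*(h^2 - 8*h + 16) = (h - 4)*(h + 3)*(h - 4)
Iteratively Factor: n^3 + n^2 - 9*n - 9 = (n - 3)*(n^2 + 4*n + 3) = (n - 3)*(n + 1)*(n + 3)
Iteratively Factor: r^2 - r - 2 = (r + 1)*(r - 2)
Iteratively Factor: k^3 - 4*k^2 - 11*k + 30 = (k - 5)*(k^2 + k - 6) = (k - 5)*(k - 2)*(k + 3)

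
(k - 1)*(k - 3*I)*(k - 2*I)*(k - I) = k^4 - k^3 - 6*I*k^3 - 11*k^2 + 6*I*k^2 + 11*k + 6*I*k - 6*I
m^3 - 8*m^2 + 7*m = m*(m - 7)*(m - 1)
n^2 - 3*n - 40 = (n - 8)*(n + 5)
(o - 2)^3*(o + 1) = o^4 - 5*o^3 + 6*o^2 + 4*o - 8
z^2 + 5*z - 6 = (z - 1)*(z + 6)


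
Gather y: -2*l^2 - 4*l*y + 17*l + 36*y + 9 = -2*l^2 + 17*l + y*(36 - 4*l) + 9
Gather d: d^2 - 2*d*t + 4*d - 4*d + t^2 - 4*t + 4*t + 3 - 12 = d^2 - 2*d*t + t^2 - 9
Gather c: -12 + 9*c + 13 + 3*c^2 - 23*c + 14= 3*c^2 - 14*c + 15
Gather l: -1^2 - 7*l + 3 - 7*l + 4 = 6 - 14*l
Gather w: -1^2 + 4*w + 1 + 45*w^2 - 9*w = 45*w^2 - 5*w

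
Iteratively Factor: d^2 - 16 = (d + 4)*(d - 4)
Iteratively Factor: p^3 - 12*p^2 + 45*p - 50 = (p - 5)*(p^2 - 7*p + 10) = (p - 5)^2*(p - 2)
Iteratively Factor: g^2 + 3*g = (g + 3)*(g)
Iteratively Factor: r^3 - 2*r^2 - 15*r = (r)*(r^2 - 2*r - 15) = r*(r - 5)*(r + 3)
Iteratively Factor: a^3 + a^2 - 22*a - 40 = (a - 5)*(a^2 + 6*a + 8) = (a - 5)*(a + 4)*(a + 2)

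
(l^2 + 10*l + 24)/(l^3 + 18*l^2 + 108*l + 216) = (l + 4)/(l^2 + 12*l + 36)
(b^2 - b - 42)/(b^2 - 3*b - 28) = (b + 6)/(b + 4)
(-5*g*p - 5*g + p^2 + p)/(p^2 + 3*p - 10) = (-5*g*p - 5*g + p^2 + p)/(p^2 + 3*p - 10)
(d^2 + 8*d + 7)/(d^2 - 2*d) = (d^2 + 8*d + 7)/(d*(d - 2))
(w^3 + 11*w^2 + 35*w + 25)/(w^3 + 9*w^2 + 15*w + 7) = (w^2 + 10*w + 25)/(w^2 + 8*w + 7)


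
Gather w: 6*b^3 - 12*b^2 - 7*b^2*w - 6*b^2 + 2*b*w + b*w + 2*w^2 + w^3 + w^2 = 6*b^3 - 18*b^2 + w^3 + 3*w^2 + w*(-7*b^2 + 3*b)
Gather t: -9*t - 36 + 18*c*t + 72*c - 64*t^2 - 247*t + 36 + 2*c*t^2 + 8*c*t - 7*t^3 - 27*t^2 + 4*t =72*c - 7*t^3 + t^2*(2*c - 91) + t*(26*c - 252)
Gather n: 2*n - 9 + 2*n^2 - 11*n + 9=2*n^2 - 9*n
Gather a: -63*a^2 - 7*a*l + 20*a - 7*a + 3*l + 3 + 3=-63*a^2 + a*(13 - 7*l) + 3*l + 6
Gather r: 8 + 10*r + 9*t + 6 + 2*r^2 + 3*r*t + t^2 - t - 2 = 2*r^2 + r*(3*t + 10) + t^2 + 8*t + 12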